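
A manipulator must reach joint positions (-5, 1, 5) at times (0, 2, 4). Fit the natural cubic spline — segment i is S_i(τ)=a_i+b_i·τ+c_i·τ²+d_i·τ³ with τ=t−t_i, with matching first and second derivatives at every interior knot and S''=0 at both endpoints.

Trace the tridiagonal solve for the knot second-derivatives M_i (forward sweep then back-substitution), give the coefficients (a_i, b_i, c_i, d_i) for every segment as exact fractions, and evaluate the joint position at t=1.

Δ: Δ0=3, Δ1=2
row 1: diag=8, rhs=-6; c'=1/4, d'=-3/4
back: M1=-3/4
M: M0=0, M1=-3/4, M2=0
seg 0: a=-5, c=M0/2=0, d=(M1−M0)/(6·2)=-1/16, b=Δ0−h0·(2M0+M1)/6=13/4
seg 1: a=1, c=M1/2=-3/8, d=(M2−M1)/(6·2)=1/16, b=Δ1−h1·(2M1+M2)/6=5/2
t_q=1 → seg 0, τ=1; S=-5+13/4·τ+0·τ²+-1/16·τ³=-29/16

  seg 0: a=-5 b=13/4 c=0 d=-1/16
  seg 1: a=1 b=5/2 c=-3/8 d=1/16
S(1) = -29/16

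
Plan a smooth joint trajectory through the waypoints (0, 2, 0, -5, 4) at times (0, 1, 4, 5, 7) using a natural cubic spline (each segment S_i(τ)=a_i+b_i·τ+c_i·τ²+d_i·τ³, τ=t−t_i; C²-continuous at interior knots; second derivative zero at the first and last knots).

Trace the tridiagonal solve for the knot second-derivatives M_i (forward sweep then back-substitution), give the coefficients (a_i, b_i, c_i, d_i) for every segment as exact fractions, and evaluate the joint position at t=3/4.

  seg 0: a=0 b=3977/1932 c=0 d=-113/1932
  seg 1: a=2 b=1819/966 c=-113/644 d=-1303/5796
  seg 2: a=0 b=-10123/1932 c=-354/161 d=673/276
  seg 3: a=-5 b=-2243/966 c=3295/644 d=-3295/3864
S(3/4) = 8945/5888

Δ: Δ0=2, Δ1=-2/3, Δ2=-5, Δ3=9/2
row 1: diag=8, rhs=-16; c'=3/8, d'=-2
row 2: denom=8−3·3/8=55/8; d'=(-26−3·-2)/(55/8)=-32/11
row 3: denom=6−1·8/55=322/55; d'=(57−1·-32/11)/(322/55)=3295/322
back: M3=3295/322
back: M2=-32/11−8/55·3295/322=-708/161
back: M1=-2−3/8·-708/161=-113/322
M: M0=0, M1=-113/322, M2=-708/161, M3=3295/322, M4=0
seg 0: a=0, c=M0/2=0, d=(M1−M0)/(6·1)=-113/1932, b=Δ0−h0·(2M0+M1)/6=3977/1932
seg 1: a=2, c=M1/2=-113/644, d=(M2−M1)/(6·3)=-1303/5796, b=Δ1−h1·(2M1+M2)/6=1819/966
seg 2: a=0, c=M2/2=-354/161, d=(M3−M2)/(6·1)=673/276, b=Δ2−h2·(2M2+M3)/6=-10123/1932
seg 3: a=-5, c=M3/2=3295/644, d=(M4−M3)/(6·2)=-3295/3864, b=Δ3−h3·(2M3+M4)/6=-2243/966
t_q=3/4 → seg 0, τ=3/4; S=0+3977/1932·τ+0·τ²+-113/1932·τ³=8945/5888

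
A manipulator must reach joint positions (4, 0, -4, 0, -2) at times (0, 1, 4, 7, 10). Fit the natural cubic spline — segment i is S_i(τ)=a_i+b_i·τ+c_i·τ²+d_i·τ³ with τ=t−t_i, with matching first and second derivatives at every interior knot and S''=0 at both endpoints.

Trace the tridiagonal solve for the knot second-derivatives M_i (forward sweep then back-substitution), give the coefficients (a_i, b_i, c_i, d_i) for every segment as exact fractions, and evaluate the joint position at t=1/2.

Δ: Δ0=-4, Δ1=-4/3, Δ2=4/3, Δ3=-2/3
row 1: diag=8, rhs=16; c'=3/8, d'=2
row 2: denom=12−3·3/8=87/8; d'=(16−3·2)/(87/8)=80/87
row 3: denom=12−3·8/29=324/29; d'=(-12−3·80/87)/(324/29)=-107/81
back: M3=-107/81
back: M2=80/87−8/29·-107/81=104/81
back: M1=2−3/8·104/81=41/27
M: M0=0, M1=41/27, M2=104/81, M3=-107/81, M4=0
seg 0: a=4, c=M0/2=0, d=(M1−M0)/(6·1)=41/162, b=Δ0−h0·(2M0+M1)/6=-689/162
seg 1: a=0, c=M1/2=41/54, d=(M2−M1)/(6·3)=-19/1458, b=Δ1−h1·(2M1+M2)/6=-283/81
seg 2: a=-4, c=M2/2=52/81, d=(M3−M2)/(6·3)=-211/1458, b=Δ2−h2·(2M2+M3)/6=115/162
seg 3: a=0, c=M3/2=-107/162, d=(M4−M3)/(6·3)=107/1458, b=Δ3−h3·(2M3+M4)/6=53/81
t_q=1/2 → seg 0, τ=1/2; S=4+-689/162·τ+0·τ²+41/162·τ³=823/432

  seg 0: a=4 b=-689/162 c=0 d=41/162
  seg 1: a=0 b=-283/81 c=41/54 d=-19/1458
  seg 2: a=-4 b=115/162 c=52/81 d=-211/1458
  seg 3: a=0 b=53/81 c=-107/162 d=107/1458
S(1/2) = 823/432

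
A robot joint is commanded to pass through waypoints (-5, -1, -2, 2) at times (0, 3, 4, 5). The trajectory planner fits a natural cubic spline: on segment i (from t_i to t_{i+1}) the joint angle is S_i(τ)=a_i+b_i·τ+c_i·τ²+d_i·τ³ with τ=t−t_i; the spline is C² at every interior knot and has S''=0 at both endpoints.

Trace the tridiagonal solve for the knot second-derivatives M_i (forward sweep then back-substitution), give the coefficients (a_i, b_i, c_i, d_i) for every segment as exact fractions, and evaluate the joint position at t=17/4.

Δ: Δ0=4/3, Δ1=-1, Δ2=4
row 1: diag=8, rhs=-14; c'=1/8, d'=-7/4
row 2: denom=4−1·1/8=31/8; d'=(30−1·-7/4)/(31/8)=254/31
back: M2=254/31
back: M1=-7/4−1/8·254/31=-86/31
M: M0=0, M1=-86/31, M2=254/31, M3=0
seg 0: a=-5, c=M0/2=0, d=(M1−M0)/(6·3)=-43/279, b=Δ0−h0·(2M0+M1)/6=253/93
seg 1: a=-1, c=M1/2=-43/31, d=(M2−M1)/(6·1)=170/93, b=Δ1−h1·(2M1+M2)/6=-134/93
seg 2: a=-2, c=M2/2=127/31, d=(M3−M2)/(6·1)=-127/93, b=Δ2−h2·(2M2+M3)/6=118/93
t_q=17/4 → seg 2, τ=1/4; S=-2+118/93·τ+127/31·τ²+-127/93·τ³=-2873/1984

  seg 0: a=-5 b=253/93 c=0 d=-43/279
  seg 1: a=-1 b=-134/93 c=-43/31 d=170/93
  seg 2: a=-2 b=118/93 c=127/31 d=-127/93
S(17/4) = -2873/1984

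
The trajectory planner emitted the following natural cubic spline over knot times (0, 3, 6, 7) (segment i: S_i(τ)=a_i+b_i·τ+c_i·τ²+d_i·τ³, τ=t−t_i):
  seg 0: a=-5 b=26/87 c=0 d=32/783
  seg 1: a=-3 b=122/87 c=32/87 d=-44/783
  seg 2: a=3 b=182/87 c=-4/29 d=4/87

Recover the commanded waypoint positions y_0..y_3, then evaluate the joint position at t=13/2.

y_0=-5 y_1=-3 y_2=3 y_3=5
S(13/2) = 233/58

y_0 = S_0(0) = a_0 = -5
y_1 = S_1(0) = a_1 = -3
y_2 = S_2(0) = a_2 = 3
y_3 = S_2(1) = 5
t_q=13/2 is in segment 2 (τ=1/2); S_2(τ)=233/58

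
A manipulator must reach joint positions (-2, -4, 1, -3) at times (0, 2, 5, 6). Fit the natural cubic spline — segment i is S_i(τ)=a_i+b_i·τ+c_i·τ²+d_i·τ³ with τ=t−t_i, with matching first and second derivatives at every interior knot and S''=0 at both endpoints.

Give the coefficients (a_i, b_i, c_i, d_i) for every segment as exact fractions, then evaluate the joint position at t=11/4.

Δ: Δ0=-1, Δ1=5/3, Δ2=-4
row 1: diag=10, rhs=16; c'=3/10, d'=8/5
row 2: denom=8−3·3/10=71/10; d'=(-34−3·8/5)/(71/10)=-388/71
back: M2=-388/71
back: M1=8/5−3/10·-388/71=230/71
M: M0=0, M1=230/71, M2=-388/71, M3=0
seg 0: a=-2, c=M0/2=0, d=(M1−M0)/(6·2)=115/426, b=Δ0−h0·(2M0+M1)/6=-443/213
seg 1: a=-4, c=M1/2=115/71, d=(M2−M1)/(6·3)=-103/213, b=Δ1−h1·(2M1+M2)/6=247/213
seg 2: a=1, c=M2/2=-194/71, d=(M3−M2)/(6·1)=194/213, b=Δ2−h2·(2M2+M3)/6=-464/213
t_q=11/4 → seg 1, τ=3/4; S=-4+247/213·τ+115/71·τ²+-103/213·τ³=-11011/4544

  seg 0: a=-2 b=-443/213 c=0 d=115/426
  seg 1: a=-4 b=247/213 c=115/71 d=-103/213
  seg 2: a=1 b=-464/213 c=-194/71 d=194/213
S(11/4) = -11011/4544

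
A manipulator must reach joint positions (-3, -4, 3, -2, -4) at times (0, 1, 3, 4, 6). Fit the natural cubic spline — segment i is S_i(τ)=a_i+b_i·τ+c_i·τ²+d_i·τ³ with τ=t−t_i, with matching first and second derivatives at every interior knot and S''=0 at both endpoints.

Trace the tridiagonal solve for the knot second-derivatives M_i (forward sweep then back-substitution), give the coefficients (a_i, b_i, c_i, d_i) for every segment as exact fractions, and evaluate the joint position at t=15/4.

  seg 0: a=-3 b=-907/372 c=0 d=535/372
  seg 1: a=-4 b=349/186 c=535/124 d=-1303/744
  seg 2: a=3 b=-175/93 c=-192/31 d=286/93
  seg 3: a=-2 b=-469/93 c=94/31 d=-47/93
S(15/4) = -593/992

Δ: Δ0=-1, Δ1=7/2, Δ2=-5, Δ3=-1
row 1: diag=6, rhs=27; c'=1/3, d'=9/2
row 2: denom=6−2·1/3=16/3; d'=(-51−2·9/2)/(16/3)=-45/4
row 3: denom=6−1·3/16=93/16; d'=(24−1·-45/4)/(93/16)=188/31
back: M3=188/31
back: M2=-45/4−3/16·188/31=-384/31
back: M1=9/2−1/3·-384/31=535/62
M: M0=0, M1=535/62, M2=-384/31, M3=188/31, M4=0
seg 0: a=-3, c=M0/2=0, d=(M1−M0)/(6·1)=535/372, b=Δ0−h0·(2M0+M1)/6=-907/372
seg 1: a=-4, c=M1/2=535/124, d=(M2−M1)/(6·2)=-1303/744, b=Δ1−h1·(2M1+M2)/6=349/186
seg 2: a=3, c=M2/2=-192/31, d=(M3−M2)/(6·1)=286/93, b=Δ2−h2·(2M2+M3)/6=-175/93
seg 3: a=-2, c=M3/2=94/31, d=(M4−M3)/(6·2)=-47/93, b=Δ3−h3·(2M3+M4)/6=-469/93
t_q=15/4 → seg 2, τ=3/4; S=3+-175/93·τ+-192/31·τ²+286/93·τ³=-593/992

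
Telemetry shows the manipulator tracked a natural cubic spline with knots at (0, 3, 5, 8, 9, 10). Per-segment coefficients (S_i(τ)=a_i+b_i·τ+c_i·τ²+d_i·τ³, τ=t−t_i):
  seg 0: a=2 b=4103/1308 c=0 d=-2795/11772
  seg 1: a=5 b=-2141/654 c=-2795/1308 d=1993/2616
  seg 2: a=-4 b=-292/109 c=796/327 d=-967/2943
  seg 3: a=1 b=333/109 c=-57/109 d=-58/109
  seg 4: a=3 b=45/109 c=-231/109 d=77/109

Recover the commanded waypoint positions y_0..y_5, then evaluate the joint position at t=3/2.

y_0=2 y_1=5 y_2=-4 y_3=1 y_4=3 y_5=2
S(3/2) = 20593/3488

y_0 = S_0(0) = a_0 = 2
y_1 = S_1(0) = a_1 = 5
y_2 = S_2(0) = a_2 = -4
y_3 = S_3(0) = a_3 = 1
y_4 = S_4(0) = a_4 = 3
y_5 = S_4(1) = 2
t_q=3/2 is in segment 0 (τ=3/2); S_0(τ)=20593/3488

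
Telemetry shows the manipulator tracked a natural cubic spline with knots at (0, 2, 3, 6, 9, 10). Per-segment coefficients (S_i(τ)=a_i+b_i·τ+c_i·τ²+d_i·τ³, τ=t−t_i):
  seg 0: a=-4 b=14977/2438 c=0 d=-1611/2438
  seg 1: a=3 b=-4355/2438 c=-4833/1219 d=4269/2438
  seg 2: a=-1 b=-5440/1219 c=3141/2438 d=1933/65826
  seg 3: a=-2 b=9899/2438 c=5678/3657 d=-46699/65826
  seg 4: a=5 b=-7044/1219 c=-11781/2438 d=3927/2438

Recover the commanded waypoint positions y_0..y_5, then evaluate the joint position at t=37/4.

y_0=-4 y_1=3 y_2=-1 y_3=-2 y_4=5 y_5=-4
S(37/4) = 511555/156032

y_0 = S_0(0) = a_0 = -4
y_1 = S_1(0) = a_1 = 3
y_2 = S_2(0) = a_2 = -1
y_3 = S_3(0) = a_3 = -2
y_4 = S_4(0) = a_4 = 5
y_5 = S_4(1) = -4
t_q=37/4 is in segment 4 (τ=1/4); S_4(τ)=511555/156032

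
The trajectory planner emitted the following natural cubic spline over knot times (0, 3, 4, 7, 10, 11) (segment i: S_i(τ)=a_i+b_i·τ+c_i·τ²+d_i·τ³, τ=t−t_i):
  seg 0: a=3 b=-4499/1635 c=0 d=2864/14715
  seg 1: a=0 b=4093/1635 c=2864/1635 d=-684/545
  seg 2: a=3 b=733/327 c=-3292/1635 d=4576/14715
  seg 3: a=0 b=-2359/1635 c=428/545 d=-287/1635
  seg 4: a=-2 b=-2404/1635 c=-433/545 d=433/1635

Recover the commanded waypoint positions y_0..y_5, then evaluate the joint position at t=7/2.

y_0 = S_0(0) = a_0 = 3
y_1 = S_1(0) = a_1 = 0
y_2 = S_2(0) = a_2 = 3
y_3 = S_3(0) = a_3 = 0
y_4 = S_4(0) = a_4 = -2
y_5 = S_4(1) = -4
t_q=7/2 is in segment 1 (τ=1/2); S_1(τ)=2506/1635

y_0=3 y_1=0 y_2=3 y_3=0 y_4=-2 y_5=-4
S(7/2) = 2506/1635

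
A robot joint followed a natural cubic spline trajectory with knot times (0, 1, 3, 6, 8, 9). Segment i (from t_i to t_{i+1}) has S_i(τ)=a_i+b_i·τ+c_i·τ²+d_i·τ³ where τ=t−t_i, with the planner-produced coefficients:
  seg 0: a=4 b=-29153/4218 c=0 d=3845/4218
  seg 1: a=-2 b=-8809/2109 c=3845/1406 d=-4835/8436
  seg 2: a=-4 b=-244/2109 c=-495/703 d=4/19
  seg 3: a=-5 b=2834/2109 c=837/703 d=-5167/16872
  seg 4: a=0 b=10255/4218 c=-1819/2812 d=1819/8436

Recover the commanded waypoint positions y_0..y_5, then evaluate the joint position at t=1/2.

y_0=4 y_1=-2 y_2=-4 y_3=-5 y_4=0 y_5=2
S(1/2) = 7403/11248

y_0 = S_0(0) = a_0 = 4
y_1 = S_1(0) = a_1 = -2
y_2 = S_2(0) = a_2 = -4
y_3 = S_3(0) = a_3 = -5
y_4 = S_4(0) = a_4 = 0
y_5 = S_4(1) = 2
t_q=1/2 is in segment 0 (τ=1/2); S_0(τ)=7403/11248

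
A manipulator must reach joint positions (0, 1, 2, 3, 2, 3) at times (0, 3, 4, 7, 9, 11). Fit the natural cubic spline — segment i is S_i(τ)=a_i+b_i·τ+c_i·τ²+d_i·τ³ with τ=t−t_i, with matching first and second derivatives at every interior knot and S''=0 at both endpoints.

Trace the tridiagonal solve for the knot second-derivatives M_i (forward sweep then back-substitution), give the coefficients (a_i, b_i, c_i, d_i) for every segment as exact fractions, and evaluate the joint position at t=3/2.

  seg 0: a=0 b=43/702 c=0 d=191/6318
  seg 1: a=1 b=308/351 c=191/702 d=-35/234
  seg 2: a=2 b=683/702 c=-62/351 d=-77/6318
  seg 3: a=3 b=-146/351 c=-67/234 d=343/2808
  seg 4: a=2 b=-67/702 c=209/468 d=-209/2808
S(3/2) = 121/624

Δ: Δ0=1/3, Δ1=1, Δ2=1/3, Δ3=-1/2, Δ4=1/2
row 1: diag=8, rhs=4; c'=1/8, d'=1/2
row 2: denom=8−1·1/8=63/8; d'=(-4−1·1/2)/(63/8)=-4/7
row 3: denom=10−3·8/21=62/7; d'=(-5−3·-4/7)/(62/7)=-23/62
row 4: denom=8−2·7/31=234/31; d'=(6−2·-23/62)/(234/31)=209/234
back: M4=209/234
back: M3=-23/62−7/31·209/234=-67/117
back: M2=-4/7−8/21·-67/117=-124/351
back: M1=1/2−1/8·-124/351=191/351
M: M0=0, M1=191/351, M2=-124/351, M3=-67/117, M4=209/234, M5=0
seg 0: a=0, c=M0/2=0, d=(M1−M0)/(6·3)=191/6318, b=Δ0−h0·(2M0+M1)/6=43/702
seg 1: a=1, c=M1/2=191/702, d=(M2−M1)/(6·1)=-35/234, b=Δ1−h1·(2M1+M2)/6=308/351
seg 2: a=2, c=M2/2=-62/351, d=(M3−M2)/(6·3)=-77/6318, b=Δ2−h2·(2M2+M3)/6=683/702
seg 3: a=3, c=M3/2=-67/234, d=(M4−M3)/(6·2)=343/2808, b=Δ3−h3·(2M3+M4)/6=-146/351
seg 4: a=2, c=M4/2=209/468, d=(M5−M4)/(6·2)=-209/2808, b=Δ4−h4·(2M4+M5)/6=-67/702
t_q=3/2 → seg 0, τ=3/2; S=0+43/702·τ+0·τ²+191/6318·τ³=121/624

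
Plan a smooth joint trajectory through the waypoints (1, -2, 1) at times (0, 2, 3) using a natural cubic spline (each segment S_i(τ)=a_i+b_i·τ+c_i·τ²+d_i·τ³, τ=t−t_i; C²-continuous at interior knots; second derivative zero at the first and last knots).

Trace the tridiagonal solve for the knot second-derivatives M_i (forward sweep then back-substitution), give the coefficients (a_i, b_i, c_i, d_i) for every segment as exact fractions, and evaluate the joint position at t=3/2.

  seg 0: a=1 b=-3 c=0 d=3/8
  seg 1: a=-2 b=3/2 c=9/4 d=-3/4
S(3/2) = -143/64

Δ: Δ0=-3/2, Δ1=3
row 1: diag=6, rhs=27; c'=1/6, d'=9/2
back: M1=9/2
M: M0=0, M1=9/2, M2=0
seg 0: a=1, c=M0/2=0, d=(M1−M0)/(6·2)=3/8, b=Δ0−h0·(2M0+M1)/6=-3
seg 1: a=-2, c=M1/2=9/4, d=(M2−M1)/(6·1)=-3/4, b=Δ1−h1·(2M1+M2)/6=3/2
t_q=3/2 → seg 0, τ=3/2; S=1+-3·τ+0·τ²+3/8·τ³=-143/64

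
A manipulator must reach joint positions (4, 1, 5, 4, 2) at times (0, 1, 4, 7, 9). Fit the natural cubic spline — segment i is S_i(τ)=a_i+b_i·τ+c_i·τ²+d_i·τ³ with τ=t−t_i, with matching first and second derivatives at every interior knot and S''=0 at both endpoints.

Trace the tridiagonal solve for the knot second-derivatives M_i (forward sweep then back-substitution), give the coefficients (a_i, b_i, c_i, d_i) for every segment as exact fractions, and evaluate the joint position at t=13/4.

  seg 0: a=4 b=-139/38 c=0 d=25/38
  seg 1: a=1 b=-32/19 c=75/38 d=-331/1026
  seg 2: a=5 b=55/38 c=-53/57 d=115/1026
  seg 3: a=4 b=-21/19 c=3/38 d=-1/76
S(13/4) = 8579/2432

Δ: Δ0=-3, Δ1=4/3, Δ2=-1/3, Δ3=-1
row 1: diag=8, rhs=26; c'=3/8, d'=13/4
row 2: denom=12−3·3/8=87/8; d'=(-10−3·13/4)/(87/8)=-158/87
row 3: denom=10−3·8/29=266/29; d'=(-4−3·-158/87)/(266/29)=3/19
back: M3=3/19
back: M2=-158/87−8/29·3/19=-106/57
back: M1=13/4−3/8·-106/57=75/19
M: M0=0, M1=75/19, M2=-106/57, M3=3/19, M4=0
seg 0: a=4, c=M0/2=0, d=(M1−M0)/(6·1)=25/38, b=Δ0−h0·(2M0+M1)/6=-139/38
seg 1: a=1, c=M1/2=75/38, d=(M2−M1)/(6·3)=-331/1026, b=Δ1−h1·(2M1+M2)/6=-32/19
seg 2: a=5, c=M2/2=-53/57, d=(M3−M2)/(6·3)=115/1026, b=Δ2−h2·(2M2+M3)/6=55/38
seg 3: a=4, c=M3/2=3/38, d=(M4−M3)/(6·2)=-1/76, b=Δ3−h3·(2M3+M4)/6=-21/19
t_q=13/4 → seg 1, τ=9/4; S=1+-32/19·τ+75/38·τ²+-331/1026·τ³=8579/2432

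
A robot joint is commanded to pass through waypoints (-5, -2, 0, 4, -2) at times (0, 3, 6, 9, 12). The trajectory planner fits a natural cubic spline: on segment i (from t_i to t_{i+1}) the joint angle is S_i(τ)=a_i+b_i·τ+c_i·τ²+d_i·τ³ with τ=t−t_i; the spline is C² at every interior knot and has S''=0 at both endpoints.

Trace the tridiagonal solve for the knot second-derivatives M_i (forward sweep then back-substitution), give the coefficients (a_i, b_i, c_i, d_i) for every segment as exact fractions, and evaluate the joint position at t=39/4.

  seg 0: a=-5 b=67/56 c=0 d=-11/504
  seg 1: a=-2 b=17/28 c=-11/56 d=109/1512
  seg 2: a=0 b=11/8 c=19/42 d=-235/1512
  seg 3: a=4 b=-3/28 c=-53/56 d=53/504
S(39/4) = 1757/512

Δ: Δ0=1, Δ1=2/3, Δ2=4/3, Δ3=-2
row 1: diag=12, rhs=-2; c'=1/4, d'=-1/6
row 2: denom=12−3·1/4=45/4; d'=(4−3·-1/6)/(45/4)=2/5
row 3: denom=12−3·4/15=56/5; d'=(-20−3·2/5)/(56/5)=-53/28
back: M3=-53/28
back: M2=2/5−4/15·-53/28=19/21
back: M1=-1/6−1/4·19/21=-11/28
M: M0=0, M1=-11/28, M2=19/21, M3=-53/28, M4=0
seg 0: a=-5, c=M0/2=0, d=(M1−M0)/(6·3)=-11/504, b=Δ0−h0·(2M0+M1)/6=67/56
seg 1: a=-2, c=M1/2=-11/56, d=(M2−M1)/(6·3)=109/1512, b=Δ1−h1·(2M1+M2)/6=17/28
seg 2: a=0, c=M2/2=19/42, d=(M3−M2)/(6·3)=-235/1512, b=Δ2−h2·(2M2+M3)/6=11/8
seg 3: a=4, c=M3/2=-53/56, d=(M4−M3)/(6·3)=53/504, b=Δ3−h3·(2M3+M4)/6=-3/28
t_q=39/4 → seg 3, τ=3/4; S=4+-3/28·τ+-53/56·τ²+53/504·τ³=1757/512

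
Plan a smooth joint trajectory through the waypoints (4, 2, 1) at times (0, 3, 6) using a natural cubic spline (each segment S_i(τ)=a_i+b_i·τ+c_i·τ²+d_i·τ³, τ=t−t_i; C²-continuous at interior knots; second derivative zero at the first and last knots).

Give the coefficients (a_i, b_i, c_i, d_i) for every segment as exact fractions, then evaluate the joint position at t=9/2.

  seg 0: a=4 b=-3/4 c=0 d=1/108
  seg 1: a=2 b=-1/2 c=1/12 d=-1/108
S(9/2) = 45/32

Δ: Δ0=-2/3, Δ1=-1/3
row 1: diag=12, rhs=2; c'=1/4, d'=1/6
back: M1=1/6
M: M0=0, M1=1/6, M2=0
seg 0: a=4, c=M0/2=0, d=(M1−M0)/(6·3)=1/108, b=Δ0−h0·(2M0+M1)/6=-3/4
seg 1: a=2, c=M1/2=1/12, d=(M2−M1)/(6·3)=-1/108, b=Δ1−h1·(2M1+M2)/6=-1/2
t_q=9/2 → seg 1, τ=3/2; S=2+-1/2·τ+1/12·τ²+-1/108·τ³=45/32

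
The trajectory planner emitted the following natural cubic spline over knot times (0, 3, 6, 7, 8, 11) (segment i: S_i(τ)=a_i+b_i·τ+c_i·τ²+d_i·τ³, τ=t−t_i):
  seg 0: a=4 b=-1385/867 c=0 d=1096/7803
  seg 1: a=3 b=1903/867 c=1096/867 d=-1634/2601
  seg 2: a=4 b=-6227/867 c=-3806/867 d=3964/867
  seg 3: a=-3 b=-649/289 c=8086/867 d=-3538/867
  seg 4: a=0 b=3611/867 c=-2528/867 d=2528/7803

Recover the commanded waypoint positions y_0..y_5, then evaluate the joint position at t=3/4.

y_0=4 y_1=3 y_2=4 y_3=-3 y_4=0 y_5=-5
S(3/4) = 6615/2312

y_0 = S_0(0) = a_0 = 4
y_1 = S_1(0) = a_1 = 3
y_2 = S_2(0) = a_2 = 4
y_3 = S_3(0) = a_3 = -3
y_4 = S_4(0) = a_4 = 0
y_5 = S_4(3) = -5
t_q=3/4 is in segment 0 (τ=3/4); S_0(τ)=6615/2312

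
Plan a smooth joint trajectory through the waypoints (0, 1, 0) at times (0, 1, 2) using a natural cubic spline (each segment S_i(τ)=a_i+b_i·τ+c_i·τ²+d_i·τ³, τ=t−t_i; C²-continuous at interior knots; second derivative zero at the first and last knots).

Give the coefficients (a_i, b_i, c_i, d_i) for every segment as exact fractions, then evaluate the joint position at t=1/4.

  seg 0: a=0 b=3/2 c=0 d=-1/2
  seg 1: a=1 b=0 c=-3/2 d=1/2
S(1/4) = 47/128

Δ: Δ0=1, Δ1=-1
row 1: diag=4, rhs=-12; c'=1/4, d'=-3
back: M1=-3
M: M0=0, M1=-3, M2=0
seg 0: a=0, c=M0/2=0, d=(M1−M0)/(6·1)=-1/2, b=Δ0−h0·(2M0+M1)/6=3/2
seg 1: a=1, c=M1/2=-3/2, d=(M2−M1)/(6·1)=1/2, b=Δ1−h1·(2M1+M2)/6=0
t_q=1/4 → seg 0, τ=1/4; S=0+3/2·τ+0·τ²+-1/2·τ³=47/128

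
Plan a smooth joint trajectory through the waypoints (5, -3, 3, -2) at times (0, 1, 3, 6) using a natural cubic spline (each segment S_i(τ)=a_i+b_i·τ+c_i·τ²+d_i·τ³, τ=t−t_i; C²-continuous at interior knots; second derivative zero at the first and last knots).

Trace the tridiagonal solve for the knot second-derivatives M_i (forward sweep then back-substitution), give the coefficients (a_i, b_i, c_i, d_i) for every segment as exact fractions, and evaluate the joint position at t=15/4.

Δ: Δ0=-8, Δ1=3, Δ2=-5/3
row 1: diag=6, rhs=66; c'=1/3, d'=11
row 2: denom=10−2·1/3=28/3; d'=(-28−2·11)/(28/3)=-75/14
back: M2=-75/14
back: M1=11−1/3·-75/14=179/14
M: M0=0, M1=179/14, M2=-75/14, M3=0
seg 0: a=5, c=M0/2=0, d=(M1−M0)/(6·1)=179/84, b=Δ0−h0·(2M0+M1)/6=-851/84
seg 1: a=-3, c=M1/2=179/28, d=(M2−M1)/(6·2)=-127/84, b=Δ1−h1·(2M1+M2)/6=-157/42
seg 2: a=3, c=M2/2=-75/28, d=(M3−M2)/(6·3)=25/84, b=Δ2−h2·(2M2+M3)/6=155/42
t_q=15/4 → seg 2, τ=3/4; S=3+155/42·τ+-75/28·τ²+25/84·τ³=1123/256

  seg 0: a=5 b=-851/84 c=0 d=179/84
  seg 1: a=-3 b=-157/42 c=179/28 d=-127/84
  seg 2: a=3 b=155/42 c=-75/28 d=25/84
S(15/4) = 1123/256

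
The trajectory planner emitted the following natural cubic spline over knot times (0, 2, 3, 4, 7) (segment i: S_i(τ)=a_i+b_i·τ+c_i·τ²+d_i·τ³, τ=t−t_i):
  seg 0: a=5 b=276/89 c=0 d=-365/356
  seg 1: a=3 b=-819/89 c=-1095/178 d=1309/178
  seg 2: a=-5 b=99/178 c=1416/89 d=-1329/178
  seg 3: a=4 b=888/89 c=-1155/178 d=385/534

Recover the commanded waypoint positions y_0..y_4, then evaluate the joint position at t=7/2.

y_0 = S_0(0) = a_0 = 5
y_1 = S_1(0) = a_1 = 3
y_2 = S_2(0) = a_2 = -5
y_3 = S_3(0) = a_3 = 4
y_4 = S_3(3) = -5
t_q=7/2 is in segment 2 (τ=1/2); S_2(τ)=-2389/1424

y_0=5 y_1=3 y_2=-5 y_3=4 y_4=-5
S(7/2) = -2389/1424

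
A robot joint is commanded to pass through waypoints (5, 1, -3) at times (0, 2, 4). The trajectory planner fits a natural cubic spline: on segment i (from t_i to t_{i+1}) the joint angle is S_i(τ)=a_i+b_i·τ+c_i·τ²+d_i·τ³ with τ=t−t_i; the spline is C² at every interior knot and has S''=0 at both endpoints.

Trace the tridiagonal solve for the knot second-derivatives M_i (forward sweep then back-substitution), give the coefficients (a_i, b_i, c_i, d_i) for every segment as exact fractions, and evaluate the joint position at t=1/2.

Δ: Δ0=-2, Δ1=-2
row 1: diag=8, rhs=0; c'=1/4, d'=0
back: M1=0
M: M0=0, M1=0, M2=0
seg 0: a=5, c=M0/2=0, d=(M1−M0)/(6·2)=0, b=Δ0−h0·(2M0+M1)/6=-2
seg 1: a=1, c=M1/2=0, d=(M2−M1)/(6·2)=0, b=Δ1−h1·(2M1+M2)/6=-2
t_q=1/2 → seg 0, τ=1/2; S=5+-2·τ+0·τ²+0·τ³=4

  seg 0: a=5 b=-2 c=0 d=0
  seg 1: a=1 b=-2 c=0 d=0
S(1/2) = 4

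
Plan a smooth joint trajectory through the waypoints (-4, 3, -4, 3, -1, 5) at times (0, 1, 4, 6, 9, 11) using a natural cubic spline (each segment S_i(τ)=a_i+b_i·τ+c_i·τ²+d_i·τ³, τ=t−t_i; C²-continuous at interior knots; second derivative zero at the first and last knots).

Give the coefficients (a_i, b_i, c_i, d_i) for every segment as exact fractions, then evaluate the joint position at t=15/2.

  seg 0: a=-4 b=106135/12282 c=0 d=-20161/12282
  seg 1: a=3 b=22826/6141 c=-20161/4094 d=35713/36846
  seg 2: a=-4 b=4171/12282 c=7776/2047 d=-6812/6141
  seg 3: a=3 b=27307/12282 c=-5848/2047 d=20527/36846
  seg 4: a=-1 b=761/6141 c=8831/4094 d=-8831/24564
S(15/2) = 58537/32752

Δ: Δ0=7, Δ1=-7/3, Δ2=7/2, Δ3=-4/3, Δ4=3
row 1: diag=8, rhs=-56; c'=3/8, d'=-7
row 2: denom=10−3·3/8=71/8; d'=(35−3·-7)/(71/8)=448/71
row 3: denom=10−2·16/71=678/71; d'=(-29−2·448/71)/(678/71)=-985/226
row 4: denom=10−3·71/226=2047/226; d'=(26−3·-985/226)/(2047/226)=8831/2047
back: M4=8831/2047
back: M3=-985/226−71/226·8831/2047=-11696/2047
back: M2=448/71−16/71·-11696/2047=15552/2047
back: M1=-7−3/8·15552/2047=-20161/2047
M: M0=0, M1=-20161/2047, M2=15552/2047, M3=-11696/2047, M4=8831/2047, M5=0
seg 0: a=-4, c=M0/2=0, d=(M1−M0)/(6·1)=-20161/12282, b=Δ0−h0·(2M0+M1)/6=106135/12282
seg 1: a=3, c=M1/2=-20161/4094, d=(M2−M1)/(6·3)=35713/36846, b=Δ1−h1·(2M1+M2)/6=22826/6141
seg 2: a=-4, c=M2/2=7776/2047, d=(M3−M2)/(6·2)=-6812/6141, b=Δ2−h2·(2M2+M3)/6=4171/12282
seg 3: a=3, c=M3/2=-5848/2047, d=(M4−M3)/(6·3)=20527/36846, b=Δ3−h3·(2M3+M4)/6=27307/12282
seg 4: a=-1, c=M4/2=8831/4094, d=(M5−M4)/(6·2)=-8831/24564, b=Δ4−h4·(2M4+M5)/6=761/6141
t_q=15/2 → seg 3, τ=3/2; S=3+27307/12282·τ+-5848/2047·τ²+20527/36846·τ³=58537/32752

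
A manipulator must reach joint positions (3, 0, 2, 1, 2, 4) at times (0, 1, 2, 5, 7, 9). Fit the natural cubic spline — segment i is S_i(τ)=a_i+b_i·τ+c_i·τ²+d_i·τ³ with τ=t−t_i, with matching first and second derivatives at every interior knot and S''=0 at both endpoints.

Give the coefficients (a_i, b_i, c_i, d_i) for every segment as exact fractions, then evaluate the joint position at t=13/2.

  seg 0: a=3 b=-27235/6204 c=0 d=8623/6204
  seg 1: a=0 b=-683/3102 c=8623/2068 d=-12095/6204
  seg 2: a=2 b=14087/6204 c=-868/517 d=559/2068
  seg 3: a=1 b=-1565/3102 c=1559/2068 d=-1561/12408
  seg 4: a=2 b=1553/1551 c=-1/1034 d=1/6204
S(13/2) = 50123/33088

Δ: Δ0=-3, Δ1=2, Δ2=-1/3, Δ3=1/2, Δ4=1
row 1: diag=4, rhs=30; c'=1/4, d'=15/2
row 2: denom=8−1·1/4=31/4; d'=(-14−1·15/2)/(31/4)=-86/31
row 3: denom=10−3·12/31=274/31; d'=(5−3·-86/31)/(274/31)=413/274
row 4: denom=8−2·31/137=1034/137; d'=(3−2·413/274)/(1034/137)=-1/517
back: M4=-1/517
back: M3=413/274−31/137·-1/517=1559/1034
back: M2=-86/31−12/31·1559/1034=-1736/517
back: M1=15/2−1/4·-1736/517=8623/1034
M: M0=0, M1=8623/1034, M2=-1736/517, M3=1559/1034, M4=-1/517, M5=0
seg 0: a=3, c=M0/2=0, d=(M1−M0)/(6·1)=8623/6204, b=Δ0−h0·(2M0+M1)/6=-27235/6204
seg 1: a=0, c=M1/2=8623/2068, d=(M2−M1)/(6·1)=-12095/6204, b=Δ1−h1·(2M1+M2)/6=-683/3102
seg 2: a=2, c=M2/2=-868/517, d=(M3−M2)/(6·3)=559/2068, b=Δ2−h2·(2M2+M3)/6=14087/6204
seg 3: a=1, c=M3/2=1559/2068, d=(M4−M3)/(6·2)=-1561/12408, b=Δ3−h3·(2M3+M4)/6=-1565/3102
seg 4: a=2, c=M4/2=-1/1034, d=(M5−M4)/(6·2)=1/6204, b=Δ4−h4·(2M4+M5)/6=1553/1551
t_q=13/2 → seg 3, τ=3/2; S=1+-1565/3102·τ+1559/2068·τ²+-1561/12408·τ³=50123/33088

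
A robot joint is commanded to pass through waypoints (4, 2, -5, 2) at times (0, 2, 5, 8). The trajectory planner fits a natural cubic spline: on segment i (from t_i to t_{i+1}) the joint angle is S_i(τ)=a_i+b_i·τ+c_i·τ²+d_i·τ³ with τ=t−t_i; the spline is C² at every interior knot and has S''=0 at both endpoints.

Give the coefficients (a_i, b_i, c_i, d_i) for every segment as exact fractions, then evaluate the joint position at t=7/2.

  seg 0: a=4 b=-17/37 c=0 d=-5/37
  seg 1: a=2 b=-77/37 c=-30/37 d=242/999
  seg 2: a=-5 b=-15/37 c=152/111 d=-152/999
S(7/2) = -315/148

Δ: Δ0=-1, Δ1=-7/3, Δ2=7/3
row 1: diag=10, rhs=-8; c'=3/10, d'=-4/5
row 2: denom=12−3·3/10=111/10; d'=(28−3·-4/5)/(111/10)=304/111
back: M2=304/111
back: M1=-4/5−3/10·304/111=-60/37
M: M0=0, M1=-60/37, M2=304/111, M3=0
seg 0: a=4, c=M0/2=0, d=(M1−M0)/(6·2)=-5/37, b=Δ0−h0·(2M0+M1)/6=-17/37
seg 1: a=2, c=M1/2=-30/37, d=(M2−M1)/(6·3)=242/999, b=Δ1−h1·(2M1+M2)/6=-77/37
seg 2: a=-5, c=M2/2=152/111, d=(M3−M2)/(6·3)=-152/999, b=Δ2−h2·(2M2+M3)/6=-15/37
t_q=7/2 → seg 1, τ=3/2; S=2+-77/37·τ+-30/37·τ²+242/999·τ³=-315/148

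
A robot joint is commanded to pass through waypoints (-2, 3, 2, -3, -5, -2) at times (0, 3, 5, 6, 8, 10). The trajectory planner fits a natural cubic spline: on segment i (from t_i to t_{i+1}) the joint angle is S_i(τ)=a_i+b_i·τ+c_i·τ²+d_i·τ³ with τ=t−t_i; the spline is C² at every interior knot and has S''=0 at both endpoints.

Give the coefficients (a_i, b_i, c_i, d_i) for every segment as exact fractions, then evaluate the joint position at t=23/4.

  seg 0: a=-2 b=6431/3576 c=0 d=-157/10728
  seg 1: a=3 b=2509/1788 c=-157/1192 d=-733/1788
  seg 2: a=2 b=-7229/1788 c=-3089/1192 d=5845/3576
  seg 3: a=-3 b=-15457/3576 c=689/298 d=-4655/14304
  seg 4: a=-5 b=1825/1788 c=857/2384 d=-857/14304
S(23/4) = -137351/76288

Δ: Δ0=5/3, Δ1=-1/2, Δ2=-5, Δ3=-1, Δ4=3/2
row 1: diag=10, rhs=-13; c'=1/5, d'=-13/10
row 2: denom=6−2·1/5=28/5; d'=(-27−2·-13/10)/(28/5)=-61/14
row 3: denom=6−1·5/28=163/28; d'=(24−1·-61/14)/(163/28)=794/163
row 4: denom=8−2·56/163=1192/163; d'=(15−2·794/163)/(1192/163)=857/1192
back: M4=857/1192
back: M3=794/163−56/163·857/1192=689/149
back: M2=-61/14−5/28·689/149=-3089/596
back: M1=-13/10−1/5·-3089/596=-157/596
M: M0=0, M1=-157/596, M2=-3089/596, M3=689/149, M4=857/1192, M5=0
seg 0: a=-2, c=M0/2=0, d=(M1−M0)/(6·3)=-157/10728, b=Δ0−h0·(2M0+M1)/6=6431/3576
seg 1: a=3, c=M1/2=-157/1192, d=(M2−M1)/(6·2)=-733/1788, b=Δ1−h1·(2M1+M2)/6=2509/1788
seg 2: a=2, c=M2/2=-3089/1192, d=(M3−M2)/(6·1)=5845/3576, b=Δ2−h2·(2M2+M3)/6=-7229/1788
seg 3: a=-3, c=M3/2=689/298, d=(M4−M3)/(6·2)=-4655/14304, b=Δ3−h3·(2M3+M4)/6=-15457/3576
seg 4: a=-5, c=M4/2=857/2384, d=(M5−M4)/(6·2)=-857/14304, b=Δ4−h4·(2M4+M5)/6=1825/1788
t_q=23/4 → seg 2, τ=3/4; S=2+-7229/1788·τ+-3089/1192·τ²+5845/3576·τ³=-137351/76288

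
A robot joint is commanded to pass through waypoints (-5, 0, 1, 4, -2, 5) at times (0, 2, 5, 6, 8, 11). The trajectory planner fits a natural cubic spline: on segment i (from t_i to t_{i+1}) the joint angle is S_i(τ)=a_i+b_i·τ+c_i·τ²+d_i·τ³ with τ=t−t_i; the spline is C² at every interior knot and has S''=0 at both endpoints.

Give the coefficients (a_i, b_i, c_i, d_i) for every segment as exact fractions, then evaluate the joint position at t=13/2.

Δ: Δ0=5/2, Δ1=1/3, Δ2=3, Δ3=-3, Δ4=7/3
row 1: diag=10, rhs=-13; c'=3/10, d'=-13/10
row 2: denom=8−3·3/10=71/10; d'=(16−3·-13/10)/(71/10)=199/71
row 3: denom=6−1·10/71=416/71; d'=(-36−1·199/71)/(416/71)=-2755/416
row 4: denom=10−2·71/208=969/104; d'=(32−2·-2755/416)/(969/104)=3137/646
back: M4=3137/646
back: M3=-2755/416−71/208·3137/646=-5349/646
back: M2=199/71−10/71·-5349/646=1282/323
back: M1=-13/10−3/10·1282/323=-1609/646
M: M0=0, M1=-1609/646, M2=1282/323, M3=-5349/646, M4=3137/646, M5=0
seg 0: a=-5, c=M0/2=0, d=(M1−M0)/(6·2)=-1609/7752, b=Δ0−h0·(2M0+M1)/6=3227/969
seg 1: a=0, c=M1/2=-1609/1292, d=(M2−M1)/(6·3)=1391/3876, b=Δ1−h1·(2M1+M2)/6=1627/1938
seg 2: a=1, c=M2/2=641/323, d=(M3−M2)/(6·1)=-7913/3876, b=Δ2−h2·(2M2+M3)/6=697/228
seg 3: a=4, c=M3/2=-5349/1292, d=(M4−M3)/(6·2)=4243/3876, b=Δ3−h3·(2M3+M4)/6=1747/1938
seg 4: a=-2, c=M4/2=3137/1292, d=(M5−M4)/(6·3)=-3137/11628, b=Δ4−h4·(2M4+M5)/6=-4889/1938
t_q=13/2 → seg 3, τ=1/2; S=4+1747/1938·τ+-5349/1292·τ²+4243/3876·τ³=36719/10336

  seg 0: a=-5 b=3227/969 c=0 d=-1609/7752
  seg 1: a=0 b=1627/1938 c=-1609/1292 d=1391/3876
  seg 2: a=1 b=697/228 c=641/323 d=-7913/3876
  seg 3: a=4 b=1747/1938 c=-5349/1292 d=4243/3876
  seg 4: a=-2 b=-4889/1938 c=3137/1292 d=-3137/11628
S(13/2) = 36719/10336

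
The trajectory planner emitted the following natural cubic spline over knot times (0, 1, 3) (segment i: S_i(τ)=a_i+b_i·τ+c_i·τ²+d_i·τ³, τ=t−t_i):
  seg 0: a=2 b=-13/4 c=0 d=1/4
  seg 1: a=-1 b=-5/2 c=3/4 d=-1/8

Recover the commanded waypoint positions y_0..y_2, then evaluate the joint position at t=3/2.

y_0 = S_0(0) = a_0 = 2
y_1 = S_1(0) = a_1 = -1
y_2 = S_1(2) = -4
t_q=3/2 is in segment 1 (τ=1/2); S_1(τ)=-133/64

y_0=2 y_1=-1 y_2=-4
S(3/2) = -133/64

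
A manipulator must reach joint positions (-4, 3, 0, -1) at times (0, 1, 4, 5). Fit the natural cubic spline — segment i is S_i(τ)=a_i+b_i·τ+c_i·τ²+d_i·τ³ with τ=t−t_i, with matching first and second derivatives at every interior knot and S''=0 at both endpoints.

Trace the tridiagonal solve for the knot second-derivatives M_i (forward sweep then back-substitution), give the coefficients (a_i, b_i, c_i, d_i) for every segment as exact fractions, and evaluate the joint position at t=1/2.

  seg 0: a=-4 b=449/55 c=0 d=-64/55
  seg 1: a=3 b=257/55 c=-192/55 d=8/15
  seg 2: a=0 b=-103/55 c=72/55 d=-24/55
S(1/2) = -7/110

Δ: Δ0=7, Δ1=-1, Δ2=-1
row 1: diag=8, rhs=-48; c'=3/8, d'=-6
row 2: denom=8−3·3/8=55/8; d'=(0−3·-6)/(55/8)=144/55
back: M2=144/55
back: M1=-6−3/8·144/55=-384/55
M: M0=0, M1=-384/55, M2=144/55, M3=0
seg 0: a=-4, c=M0/2=0, d=(M1−M0)/(6·1)=-64/55, b=Δ0−h0·(2M0+M1)/6=449/55
seg 1: a=3, c=M1/2=-192/55, d=(M2−M1)/(6·3)=8/15, b=Δ1−h1·(2M1+M2)/6=257/55
seg 2: a=0, c=M2/2=72/55, d=(M3−M2)/(6·1)=-24/55, b=Δ2−h2·(2M2+M3)/6=-103/55
t_q=1/2 → seg 0, τ=1/2; S=-4+449/55·τ+0·τ²+-64/55·τ³=-7/110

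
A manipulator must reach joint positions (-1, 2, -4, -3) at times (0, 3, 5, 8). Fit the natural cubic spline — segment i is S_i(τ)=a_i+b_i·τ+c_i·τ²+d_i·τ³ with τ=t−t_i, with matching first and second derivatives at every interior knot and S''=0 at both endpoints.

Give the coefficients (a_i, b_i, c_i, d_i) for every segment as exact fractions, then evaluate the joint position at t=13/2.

Δ: Δ0=1, Δ1=-3, Δ2=1/3
row 1: diag=10, rhs=-24; c'=1/5, d'=-12/5
row 2: denom=10−2·1/5=48/5; d'=(20−2·-12/5)/(48/5)=31/12
back: M2=31/12
back: M1=-12/5−1/5·31/12=-35/12
M: M0=0, M1=-35/12, M2=31/12, M3=0
seg 0: a=-1, c=M0/2=0, d=(M1−M0)/(6·3)=-35/216, b=Δ0−h0·(2M0+M1)/6=59/24
seg 1: a=2, c=M1/2=-35/24, d=(M2−M1)/(6·2)=11/24, b=Δ1−h1·(2M1+M2)/6=-23/12
seg 2: a=-4, c=M2/2=31/24, d=(M3−M2)/(6·3)=-31/216, b=Δ2−h2·(2M2+M3)/6=-9/4
t_q=13/2 → seg 2, τ=3/2; S=-4+-9/4·τ+31/24·τ²+-31/216·τ³=-317/64

  seg 0: a=-1 b=59/24 c=0 d=-35/216
  seg 1: a=2 b=-23/12 c=-35/24 d=11/24
  seg 2: a=-4 b=-9/4 c=31/24 d=-31/216
S(13/2) = -317/64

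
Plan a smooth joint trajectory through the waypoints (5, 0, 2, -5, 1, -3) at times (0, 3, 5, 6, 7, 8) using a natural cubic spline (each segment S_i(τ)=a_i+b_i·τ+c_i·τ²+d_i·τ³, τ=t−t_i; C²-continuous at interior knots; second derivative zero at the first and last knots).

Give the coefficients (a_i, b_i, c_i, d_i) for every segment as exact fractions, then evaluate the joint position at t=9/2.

  seg 0: a=5 b=-467/120 c=0 d=89/360
  seg 1: a=0 b=167/60 c=89/40 d=-187/120
  seg 2: a=2 b=-421/60 c=-57/8 d=857/120
  seg 3: a=-5 b=19/120 c=143/10 d=-203/24
  seg 4: a=1 b=203/60 c=-443/40 d=443/120
S(9/2) = 251/64

Δ: Δ0=-5/3, Δ1=1, Δ2=-7, Δ3=6, Δ4=-4
row 1: diag=10, rhs=16; c'=1/5, d'=8/5
row 2: denom=6−2·1/5=28/5; d'=(-48−2·8/5)/(28/5)=-64/7
row 3: denom=4−1·5/28=107/28; d'=(78−1·-64/7)/(107/28)=2440/107
row 4: denom=4−1·28/107=400/107; d'=(-60−1·2440/107)/(400/107)=-443/20
back: M4=-443/20
back: M3=2440/107−28/107·-443/20=143/5
back: M2=-64/7−5/28·143/5=-57/4
back: M1=8/5−1/5·-57/4=89/20
M: M0=0, M1=89/20, M2=-57/4, M3=143/5, M4=-443/20, M5=0
seg 0: a=5, c=M0/2=0, d=(M1−M0)/(6·3)=89/360, b=Δ0−h0·(2M0+M1)/6=-467/120
seg 1: a=0, c=M1/2=89/40, d=(M2−M1)/(6·2)=-187/120, b=Δ1−h1·(2M1+M2)/6=167/60
seg 2: a=2, c=M2/2=-57/8, d=(M3−M2)/(6·1)=857/120, b=Δ2−h2·(2M2+M3)/6=-421/60
seg 3: a=-5, c=M3/2=143/10, d=(M4−M3)/(6·1)=-203/24, b=Δ3−h3·(2M3+M4)/6=19/120
seg 4: a=1, c=M4/2=-443/40, d=(M5−M4)/(6·1)=443/120, b=Δ4−h4·(2M4+M5)/6=203/60
t_q=9/2 → seg 1, τ=3/2; S=0+167/60·τ+89/40·τ²+-187/120·τ³=251/64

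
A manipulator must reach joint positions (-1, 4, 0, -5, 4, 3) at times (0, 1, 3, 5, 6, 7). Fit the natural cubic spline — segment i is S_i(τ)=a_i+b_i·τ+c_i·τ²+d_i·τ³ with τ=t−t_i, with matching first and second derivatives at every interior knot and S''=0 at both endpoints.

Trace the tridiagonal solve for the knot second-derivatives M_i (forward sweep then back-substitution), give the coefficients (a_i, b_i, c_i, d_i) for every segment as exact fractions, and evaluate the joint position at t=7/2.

  seg 0: a=-1 b=5509/916 c=0 d=-929/916
  seg 1: a=4 b=1361/458 c=-2787/916 d=255/916
  seg 2: a=0 b=-2683/458 c=-1257/916 d=2795/1832
  seg 3: a=-5 b=1594/229 c=1782/229 d=-1315/229
  seg 4: a=4 b=1213/229 c=-2163/229 d=721/229
S(7/2) = -45161/14656

Δ: Δ0=5, Δ1=-2, Δ2=-5/2, Δ3=9, Δ4=-1
row 1: diag=6, rhs=-42; c'=1/3, d'=-7
row 2: denom=8−2·1/3=22/3; d'=(-3−2·-7)/(22/3)=3/2
row 3: denom=6−2·3/11=60/11; d'=(69−2·3/2)/(60/11)=121/10
row 4: denom=4−1·11/60=229/60; d'=(-60−1·121/10)/(229/60)=-4326/229
back: M4=-4326/229
back: M3=121/10−11/60·-4326/229=3564/229
back: M2=3/2−3/11·3564/229=-1257/458
back: M1=-7−1/3·-1257/458=-2787/458
M: M0=0, M1=-2787/458, M2=-1257/458, M3=3564/229, M4=-4326/229, M5=0
seg 0: a=-1, c=M0/2=0, d=(M1−M0)/(6·1)=-929/916, b=Δ0−h0·(2M0+M1)/6=5509/916
seg 1: a=4, c=M1/2=-2787/916, d=(M2−M1)/(6·2)=255/916, b=Δ1−h1·(2M1+M2)/6=1361/458
seg 2: a=0, c=M2/2=-1257/916, d=(M3−M2)/(6·2)=2795/1832, b=Δ2−h2·(2M2+M3)/6=-2683/458
seg 3: a=-5, c=M3/2=1782/229, d=(M4−M3)/(6·1)=-1315/229, b=Δ3−h3·(2M3+M4)/6=1594/229
seg 4: a=4, c=M4/2=-2163/229, d=(M5−M4)/(6·1)=721/229, b=Δ4−h4·(2M4+M5)/6=1213/229
t_q=7/2 → seg 2, τ=1/2; S=0+-2683/458·τ+-1257/916·τ²+2795/1832·τ³=-45161/14656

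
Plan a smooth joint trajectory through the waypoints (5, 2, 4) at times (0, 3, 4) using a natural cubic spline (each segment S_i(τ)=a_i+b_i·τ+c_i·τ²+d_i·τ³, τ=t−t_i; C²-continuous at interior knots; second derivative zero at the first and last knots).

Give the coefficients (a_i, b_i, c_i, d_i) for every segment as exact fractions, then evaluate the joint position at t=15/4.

  seg 0: a=5 b=-17/8 c=0 d=1/8
  seg 1: a=2 b=5/4 c=9/8 d=-3/8
S(15/4) = 1747/512

Δ: Δ0=-1, Δ1=2
row 1: diag=8, rhs=18; c'=1/8, d'=9/4
back: M1=9/4
M: M0=0, M1=9/4, M2=0
seg 0: a=5, c=M0/2=0, d=(M1−M0)/(6·3)=1/8, b=Δ0−h0·(2M0+M1)/6=-17/8
seg 1: a=2, c=M1/2=9/8, d=(M2−M1)/(6·1)=-3/8, b=Δ1−h1·(2M1+M2)/6=5/4
t_q=15/4 → seg 1, τ=3/4; S=2+5/4·τ+9/8·τ²+-3/8·τ³=1747/512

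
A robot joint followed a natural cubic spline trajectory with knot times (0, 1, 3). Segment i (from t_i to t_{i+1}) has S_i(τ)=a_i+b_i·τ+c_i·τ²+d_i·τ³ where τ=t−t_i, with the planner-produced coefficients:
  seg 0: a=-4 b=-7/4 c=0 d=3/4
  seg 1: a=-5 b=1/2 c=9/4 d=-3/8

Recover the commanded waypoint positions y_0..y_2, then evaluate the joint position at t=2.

y_0 = S_0(0) = a_0 = -4
y_1 = S_1(0) = a_1 = -5
y_2 = S_1(2) = 2
t_q=2 is in segment 1 (τ=1); S_1(τ)=-21/8

y_0=-4 y_1=-5 y_2=2
S(2) = -21/8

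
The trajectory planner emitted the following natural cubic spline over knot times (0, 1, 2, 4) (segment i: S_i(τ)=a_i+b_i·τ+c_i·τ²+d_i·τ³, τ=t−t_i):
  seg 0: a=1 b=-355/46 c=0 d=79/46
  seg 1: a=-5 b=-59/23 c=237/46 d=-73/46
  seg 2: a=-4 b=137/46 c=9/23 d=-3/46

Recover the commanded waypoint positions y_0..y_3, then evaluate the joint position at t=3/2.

y_0 = S_0(0) = a_0 = 1
y_1 = S_1(0) = a_1 = -5
y_2 = S_2(0) = a_2 = -4
y_3 = S_2(2) = 3
t_q=3/2 is in segment 1 (τ=1/2); S_1(τ)=-1911/368

y_0=1 y_1=-5 y_2=-4 y_3=3
S(3/2) = -1911/368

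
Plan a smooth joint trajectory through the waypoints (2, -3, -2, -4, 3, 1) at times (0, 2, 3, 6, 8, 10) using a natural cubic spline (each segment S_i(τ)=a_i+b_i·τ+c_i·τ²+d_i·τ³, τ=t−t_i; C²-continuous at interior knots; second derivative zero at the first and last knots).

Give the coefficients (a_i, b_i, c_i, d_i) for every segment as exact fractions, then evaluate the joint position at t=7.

  seg 0: a=2 b=-9082/2355 c=0 d=6389/18840
  seg 1: a=-3 b=1003/4710 c=6389/3140 d=-11753/9420
  seg 2: a=-2 b=5081/9420 c=-1341/785 d=2461/5652
  seg 3: a=-4 b=9637/4710 c=6941/3140 d=-2795/3768
  seg 4: a=3 b=4679/2355 c=-3517/1570 d=3517/9420
S(7) = -3047/6280

Δ: Δ0=-5/2, Δ1=1, Δ2=-2/3, Δ3=7/2, Δ4=-1
row 1: diag=6, rhs=21; c'=1/6, d'=7/2
row 2: denom=8−1·1/6=47/6; d'=(-10−1·7/2)/(47/6)=-81/47
row 3: denom=10−3·18/47=416/47; d'=(25−3·-81/47)/(416/47)=709/208
row 4: denom=8−2·47/208=785/104; d'=(-27−2·709/208)/(785/104)=-3517/785
back: M4=-3517/785
back: M3=709/208−47/208·-3517/785=6941/1570
back: M2=-81/47−18/47·6941/1570=-2682/785
back: M1=7/2−1/6·-2682/785=6389/1570
M: M0=0, M1=6389/1570, M2=-2682/785, M3=6941/1570, M4=-3517/785, M5=0
seg 0: a=2, c=M0/2=0, d=(M1−M0)/(6·2)=6389/18840, b=Δ0−h0·(2M0+M1)/6=-9082/2355
seg 1: a=-3, c=M1/2=6389/3140, d=(M2−M1)/(6·1)=-11753/9420, b=Δ1−h1·(2M1+M2)/6=1003/4710
seg 2: a=-2, c=M2/2=-1341/785, d=(M3−M2)/(6·3)=2461/5652, b=Δ2−h2·(2M2+M3)/6=5081/9420
seg 3: a=-4, c=M3/2=6941/3140, d=(M4−M3)/(6·2)=-2795/3768, b=Δ3−h3·(2M3+M4)/6=9637/4710
seg 4: a=3, c=M4/2=-3517/1570, d=(M5−M4)/(6·2)=3517/9420, b=Δ4−h4·(2M4+M5)/6=4679/2355
t_q=7 → seg 3, τ=1; S=-4+9637/4710·τ+6941/3140·τ²+-2795/3768·τ³=-3047/6280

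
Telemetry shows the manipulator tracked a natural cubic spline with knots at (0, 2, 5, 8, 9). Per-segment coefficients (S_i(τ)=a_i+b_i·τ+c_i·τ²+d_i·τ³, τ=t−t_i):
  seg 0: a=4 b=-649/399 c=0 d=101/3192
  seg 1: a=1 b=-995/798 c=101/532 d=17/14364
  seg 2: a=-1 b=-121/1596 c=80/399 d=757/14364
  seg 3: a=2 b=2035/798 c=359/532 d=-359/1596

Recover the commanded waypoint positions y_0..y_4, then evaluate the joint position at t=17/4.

y_0 = S_0(0) = a_0 = 4
y_1 = S_1(0) = a_1 = 1
y_2 = S_2(0) = a_2 = -1
y_3 = S_3(0) = a_3 = 2
y_4 = S_3(1) = 5
t_q=17/4 is in segment 1 (τ=9/4); S_1(τ)=-28289/34048

y_0=4 y_1=1 y_2=-1 y_3=2 y_4=5
S(17/4) = -28289/34048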